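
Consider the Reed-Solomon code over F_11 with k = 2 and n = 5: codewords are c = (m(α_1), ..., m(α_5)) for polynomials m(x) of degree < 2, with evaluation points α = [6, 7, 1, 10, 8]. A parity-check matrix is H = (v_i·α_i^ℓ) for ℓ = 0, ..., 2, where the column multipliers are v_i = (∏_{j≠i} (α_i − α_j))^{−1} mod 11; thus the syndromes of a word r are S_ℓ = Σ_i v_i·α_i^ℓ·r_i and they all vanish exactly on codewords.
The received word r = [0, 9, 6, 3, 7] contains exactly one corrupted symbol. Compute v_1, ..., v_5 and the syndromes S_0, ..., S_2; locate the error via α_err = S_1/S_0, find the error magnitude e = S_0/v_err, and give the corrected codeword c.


S = (2, 2, 2), error at position 3, error magnitude e = 7, c = [0, 9, 10, 3, 7].

Step 1: column multipliers v_i = (∏_{j≠i}(α_i − α_j))^{−1} mod 11.
  i = 1 (α = 6): (6−7)(6−1)(6−10)(6−8) = (−1)·5·(−4)·(−2) = −40 ≡ 4, so v_1 = 4^{−1} = 3 (mod 11).
  i = 2 (α = 7): (7−6)(7−1)(7−10)(7−8) = 1·6·(−3)·(−1) = 18 ≡ 7, so v_2 = 7^{−1} = 8 (mod 11).
  i = 3 (α = 1): (1−6)(1−7)(1−10)(1−8) = (−5)·(−6)·(−9)·(−7) = 1890 ≡ 9, so v_3 = 9^{−1} = 5 (mod 11).
  i = 4 (α = 10): (10−6)(10−7)(10−1)(10−8) = 4·3·9·2 = 216 ≡ 7, so v_4 = 7^{−1} = 8 (mod 11).
  i = 5 (α = 8): (8−6)(8−7)(8−1)(8−10) = 2·1·7·(−2) = −28 ≡ 5, so v_5 = 5^{−1} = 9 (mod 11).
  v = [3, 8, 5, 8, 9].
Step 2: syndromes of r = [0, 9, 6, 3, 7] (all sums mod 11).
  S_0 = Σ v_i r_i = 3·0 + 8·9 + 5·6 + 8·3 + 9·7 = 189 ≡ 2.
  S_1 = Σ v_i α_i r_i = 3·6·0 + 8·7·9 + 5·1·6 + 8·10·3 + 9·8·7 = 1278 ≡ 2.
  α_i^2 mod 11 = [3, 5, 1, 1, 9].
  S_2 = Σ v_i α_i^2 r_i = 3·3·0 + 8·5·9 + 5·1·6 + 8·1·3 + 9·9·7 = 981 ≡ 2.
  S = (2, 2, 2) ≠ 0, so r is not a codeword (an error is present).
Step 3: locate the error. For a single error e at position i, S_ℓ = v_i·e·α_i^ℓ, so α_err = S_1/S_0.
  S_0^{−1} = 2^{−1} = 6 (mod 11), so α_err = 2·6 = 12 ≡ 1 = α_3. Error position i = 3.
  Consistency check: S_2/S_1 = 2·6 = 12 ≡ 1 = α_err ✓ (single-error assumption holds).
Step 4: error magnitude e = S_0/v_3 = S_0·∏_{j≠3}(α_3 − α_j) = 2·9 = 18 ≡ 7 (mod 11).
Step 5: correct position 3: c_3 = r_3 − e = 6 − 7 ≡ 10 (mod 11). Hence c = [0, 9, 10, 3, 7].
  Check: interpolating c through the α_i gives m(x) = 1 + 9·x (degree < 2) with m(α_i) = c_i for every i, so c is indeed a codeword.


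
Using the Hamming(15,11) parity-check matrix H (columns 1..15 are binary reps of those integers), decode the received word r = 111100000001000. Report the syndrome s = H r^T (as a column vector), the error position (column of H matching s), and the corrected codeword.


s = (1, 0, 0, 0)^T, error position = 8, corrected codeword c = 111100010001000

Compute s = H r^T mod 2 one row at a time:
  s_1 = 0 + 0 + 0 + 0 + 1 + 0 + 0 + 0 = 1 ≡ 1 (mod 2).
  s_2 = 1 + 0 + 0 + 0 + 1 + 0 + 0 + 0 = 2 ≡ 0 (mod 2).
  s_3 = 1 + 1 + 0 + 0 + 0 + 0 + 0 + 0 = 2 ≡ 0 (mod 2).
  s_4 = 1 + 1 + 0 + 0 + 0 + 0 + 0 + 0 = 2 ≡ 0 (mod 2).
s = (1, 0, 0, 0)^T — this equals column 8 of H (binary 1000), so error is at position 8.
Correct: flip bit 8 of r = 111100000001000 to get c = 111100010001000.


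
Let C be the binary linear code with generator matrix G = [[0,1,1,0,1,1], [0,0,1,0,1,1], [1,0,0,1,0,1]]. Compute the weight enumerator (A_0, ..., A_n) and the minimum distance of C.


Weight distribution: A_0 = 1, A_1 = 1, A_3 = 2, A_4 = 3, A_5 = 1. Minimum distance d = 1.

Enumerate all 2^3 = 8 messages m ∈ F_2^3.
For each, compute codeword c = mG in F_2^6, then tally its weight.
  m = 000 → c = 000000, weight = 0.
  m = 100 → c = 011011, weight = 4.
  m = 010 → c = 001011, weight = 3.
  m = 110 → c = 010000, weight = 1.
  m = 001 → c = 100101, weight = 3.
  m = 101 → c = 111110, weight = 5.
  m = 011 → c = 101110, weight = 4.
  m = 111 → c = 110101, weight = 4.
Tally weights:
  weight 0: 1 codewords.
  weight 1: 1 codewords.
  weight 3: 2 codewords.
  weight 4: 3 codewords.
  weight 5: 1 codewords.
Minimum distance d = smallest w > 0 with A_w > 0 = 1.
Sanity: Σ A_w = 8 = 2^3 = 8 ✓.


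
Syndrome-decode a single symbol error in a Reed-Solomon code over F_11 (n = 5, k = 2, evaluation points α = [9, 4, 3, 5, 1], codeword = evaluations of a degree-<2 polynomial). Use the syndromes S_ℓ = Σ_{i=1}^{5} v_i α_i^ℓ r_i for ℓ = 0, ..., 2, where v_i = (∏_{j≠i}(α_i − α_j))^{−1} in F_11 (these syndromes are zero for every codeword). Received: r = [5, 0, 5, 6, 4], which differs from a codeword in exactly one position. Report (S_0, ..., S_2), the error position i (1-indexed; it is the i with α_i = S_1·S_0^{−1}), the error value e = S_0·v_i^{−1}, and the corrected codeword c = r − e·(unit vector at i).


S = (10, 2, 7), error at position 1, error magnitude e = 8, c = [8, 0, 5, 6, 4].

Step 1: column multipliers v_i = (∏_{j≠i}(α_i − α_j))^{−1} mod 11.
  i = 1 (α = 9): (9−4)(9−3)(9−5)(9−1) = 5·6·4·8 = 960 ≡ 3, so v_1 = 3^{−1} = 4 (mod 11).
  i = 2 (α = 4): (4−9)(4−3)(4−5)(4−1) = (−5)·1·(−1)·3 = 15 ≡ 4, so v_2 = 4^{−1} = 3 (mod 11).
  i = 3 (α = 3): (3−9)(3−4)(3−5)(3−1) = (−6)·(−1)·(−2)·2 = −24 ≡ 9, so v_3 = 9^{−1} = 5 (mod 11).
  i = 4 (α = 5): (5−9)(5−4)(5−3)(5−1) = (−4)·1·2·4 = −32 ≡ 1, so v_4 = 1^{−1} = 1 (mod 11).
  i = 5 (α = 1): (1−9)(1−4)(1−3)(1−5) = (−8)·(−3)·(−2)·(−4) = 192 ≡ 5, so v_5 = 5^{−1} = 9 (mod 11).
  v = [4, 3, 5, 1, 9].
Step 2: syndromes of r = [5, 0, 5, 6, 4] (all sums mod 11).
  S_0 = Σ v_i r_i = 4·5 + 3·0 + 5·5 + 1·6 + 9·4 = 87 ≡ 10.
  S_1 = Σ v_i α_i r_i = 4·9·5 + 3·4·0 + 5·3·5 + 1·5·6 + 9·1·4 = 321 ≡ 2.
  α_i^2 mod 11 = [4, 5, 9, 3, 1].
  S_2 = Σ v_i α_i^2 r_i = 4·4·5 + 3·5·0 + 5·9·5 + 1·3·6 + 9·1·4 = 359 ≡ 7.
  S = (10, 2, 7) ≠ 0, so r is not a codeword (an error is present).
Step 3: locate the error. For a single error e at position i, S_ℓ = v_i·e·α_i^ℓ, so α_err = S_1/S_0.
  S_0^{−1} = 10^{−1} = 10 (mod 11), so α_err = 2·10 = 20 ≡ 9 = α_1. Error position i = 1.
  Consistency check: S_2/S_1 = 7·6 = 42 ≡ 9 = α_err ✓ (single-error assumption holds).
Step 4: error magnitude e = S_0/v_1 = S_0·∏_{j≠1}(α_1 − α_j) = 10·3 = 30 ≡ 8 (mod 11).
Step 5: correct position 1: c_1 = r_1 − e = 5 − 8 ≡ 8 (mod 11). Hence c = [8, 0, 5, 6, 4].
  Check: interpolating c through the α_i gives m(x) = 9 + 6·x (degree < 2) with m(α_i) = c_i for every i, so c is indeed a codeword.


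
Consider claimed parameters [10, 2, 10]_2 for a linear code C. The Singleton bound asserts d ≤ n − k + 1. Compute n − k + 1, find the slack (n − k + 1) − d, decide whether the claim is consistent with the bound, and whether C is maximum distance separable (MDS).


Singleton RHS = n − k + 1 = 9, slack = -1, bound violated (no such code; not MDS).

Singleton bound: d ≤ n − k + 1.
Here n = 10, k = 2, so n − k + 1 = 9.
Given d = 10, check d ≤ 9: NO.
Slack = (n − k + 1) − d = -1.
The slack is negative: d = 10 exceeds n − k + 1 = 9 by 1, so the Singleton bound is violated and no linear [10, 2, 10]_2 code can exist. In particular it is not MDS (MDS requires d = n − k + 1 exactly).
Description: the claimed parameters are [10, 2, 10]_2; such a code would be impossible (violates the Singleton bound).


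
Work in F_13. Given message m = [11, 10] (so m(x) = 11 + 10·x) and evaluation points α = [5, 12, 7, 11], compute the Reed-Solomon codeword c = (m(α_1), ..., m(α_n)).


c = [9, 1, 3, 4]

Message polynomial: m(x) = 11 + 10·x (mod 13).
For each evaluation point α_i, compute m(α_i) mod 13:
  α_1 = 5: Horner steps 10 → 9, so m(5) = 9.
  α_2 = 12: Horner steps 10 → 1, so m(12) = 1.
  α_3 = 7: Horner steps 10 → 3, so m(7) = 3.
  α_4 = 11: Horner steps 10 → 4, so m(11) = 4.
Codeword c = [9, 1, 3, 4] ∈ F_13^4.


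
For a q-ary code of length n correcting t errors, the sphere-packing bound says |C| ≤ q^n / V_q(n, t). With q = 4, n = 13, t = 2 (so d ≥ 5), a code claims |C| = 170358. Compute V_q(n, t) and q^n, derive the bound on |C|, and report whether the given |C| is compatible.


V_q(n, t) = 742, q^n = 67108864, Hamming bound = 90443, |C| = 170358 > bound (violated).

Step 1: Compute V_q(n, t) = Σ_{j=0}^2 C(n, j) (q−1)^j.
  j = 0: C(13,0)·(3)^0 = 1·1 = 1.
  j = 1: C(13,1)·(3)^1 = 13·3 = 39.
  j = 2: C(13,2)·(3)^2 = 78·9 = 702.
  V_q(n, t) = 1 + 39 + 702 = 742.
Step 2: q^n = 4^13 = 67108864.
Step 3: Hamming bound ⌊q^n / V_q(n,t)⌋ = ⌊67108864/742⌋ = 90443.
Step 4: Compare |C| = 170358 to 90443: violated.
The claimed |C| lies above the Hamming bound, so no 4-ary code of length 13 with d ≥ 5 can have 170358 codewords.


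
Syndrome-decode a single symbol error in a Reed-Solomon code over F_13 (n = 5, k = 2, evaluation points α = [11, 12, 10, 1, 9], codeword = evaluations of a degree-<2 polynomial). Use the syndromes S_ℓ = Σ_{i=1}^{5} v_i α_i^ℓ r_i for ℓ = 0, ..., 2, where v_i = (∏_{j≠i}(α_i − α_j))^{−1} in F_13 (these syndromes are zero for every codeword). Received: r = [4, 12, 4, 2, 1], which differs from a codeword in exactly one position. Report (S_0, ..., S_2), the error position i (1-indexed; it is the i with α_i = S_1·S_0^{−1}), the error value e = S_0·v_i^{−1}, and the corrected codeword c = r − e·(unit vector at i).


S = (12, 3, 4), error at position 3, error magnitude e = 8, c = [4, 12, 9, 2, 1].

Step 1: column multipliers v_i = (∏_{j≠i}(α_i − α_j))^{−1} mod 13.
  i = 1 (α = 11): (11−12)(11−10)(11−1)(11−9) = (−1)·1·10·2 = −20 ≡ 6, so v_1 = 6^{−1} = 11 (mod 13).
  i = 2 (α = 12): (12−11)(12−10)(12−1)(12−9) = 1·2·11·3 = 66 ≡ 1, so v_2 = 1^{−1} = 1 (mod 13).
  i = 3 (α = 10): (10−11)(10−12)(10−1)(10−9) = (−1)·(−2)·9·1 = 18 ≡ 5, so v_3 = 5^{−1} = 8 (mod 13).
  i = 4 (α = 1): (1−11)(1−12)(1−10)(1−9) = (−10)·(−11)·(−9)·(−8) = 7920 ≡ 3, so v_4 = 3^{−1} = 9 (mod 13).
  i = 5 (α = 9): (9−11)(9−12)(9−10)(9−1) = (−2)·(−3)·(−1)·8 = −48 ≡ 4, so v_5 = 4^{−1} = 10 (mod 13).
  v = [11, 1, 8, 9, 10].
Step 2: syndromes of r = [4, 12, 4, 2, 1] (all sums mod 13).
  S_0 = Σ v_i r_i = 11·4 + 1·12 + 8·4 + 9·2 + 10·1 = 116 ≡ 12.
  S_1 = Σ v_i α_i r_i = 11·11·4 + 1·12·12 + 8·10·4 + 9·1·2 + 10·9·1 = 1056 ≡ 3.
  α_i^2 mod 13 = [4, 1, 9, 1, 3].
  S_2 = Σ v_i α_i^2 r_i = 11·4·4 + 1·1·12 + 8·9·4 + 9·1·2 + 10·3·1 = 524 ≡ 4.
  S = (12, 3, 4) ≠ 0, so r is not a codeword (an error is present).
Step 3: locate the error. For a single error e at position i, S_ℓ = v_i·e·α_i^ℓ, so α_err = S_1/S_0.
  S_0^{−1} = 12^{−1} = 12 (mod 13), so α_err = 3·12 = 36 ≡ 10 = α_3. Error position i = 3.
  Consistency check: S_2/S_1 = 4·9 = 36 ≡ 10 = α_err ✓ (single-error assumption holds).
Step 4: error magnitude e = S_0/v_3 = S_0·∏_{j≠3}(α_3 − α_j) = 12·5 = 60 ≡ 8 (mod 13).
Step 5: correct position 3: c_3 = r_3 − e = 4 − 8 ≡ 9 (mod 13). Hence c = [4, 12, 9, 2, 1].
  Check: interpolating c through the α_i gives m(x) = 7 + 8·x (degree < 2) with m(α_i) = c_i for every i, so c is indeed a codeword.


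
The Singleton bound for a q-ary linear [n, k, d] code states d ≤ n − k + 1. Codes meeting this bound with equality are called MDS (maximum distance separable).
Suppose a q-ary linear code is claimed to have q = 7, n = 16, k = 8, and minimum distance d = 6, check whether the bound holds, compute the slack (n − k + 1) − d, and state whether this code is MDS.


Singleton RHS = n − k + 1 = 9, slack = 3, bound satisfied, not MDS.

Singleton bound: d ≤ n − k + 1.
Here n = 16, k = 8, so n − k + 1 = 9.
Given d = 6, check d ≤ 9: YES.
Slack = (n − k + 1) − d = 3.
The code is NOT MDS (slack = 3 > 0).
Description: the claimed parameters are [16, 8, 6]_7; such a code would be non-MDS.


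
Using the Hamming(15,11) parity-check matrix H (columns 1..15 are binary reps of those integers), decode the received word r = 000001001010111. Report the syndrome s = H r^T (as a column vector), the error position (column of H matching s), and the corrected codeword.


s = (1, 0, 0, 0)^T, error position = 8, corrected codeword c = 000001011010111

Compute s = H r^T mod 2 one row at a time:
  s_1 = 0 + 1 + 0 + 1 + 0 + 1 + 1 + 1 = 5 ≡ 1 (mod 2).
  s_2 = 0 + 0 + 1 + 0 + 0 + 1 + 1 + 1 = 4 ≡ 0 (mod 2).
  s_3 = 0 + 0 + 1 + 0 + 0 + 1 + 1 + 1 = 4 ≡ 0 (mod 2).
  s_4 = 0 + 0 + 0 + 0 + 1 + 1 + 1 + 1 = 4 ≡ 0 (mod 2).
s = (1, 0, 0, 0)^T — this equals column 8 of H (binary 1000), so error is at position 8.
Correct: flip bit 8 of r = 000001001010111 to get c = 000001011010111.


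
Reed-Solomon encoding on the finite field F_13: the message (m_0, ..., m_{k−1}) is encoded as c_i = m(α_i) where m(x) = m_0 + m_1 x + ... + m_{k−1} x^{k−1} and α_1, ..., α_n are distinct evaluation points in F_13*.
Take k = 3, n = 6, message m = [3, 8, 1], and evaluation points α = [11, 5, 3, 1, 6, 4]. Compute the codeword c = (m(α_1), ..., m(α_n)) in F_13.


c = [4, 3, 10, 12, 9, 12]

Message polynomial: m(x) = 3 + 8·x + 1·x^2 (mod 13).
For each evaluation point α_i, compute m(α_i) mod 13:
  α_1 = 11: Horner steps 1 → 6 → 4, so m(11) = 4.
  α_2 = 5: Horner steps 1 → 0 → 3, so m(5) = 3.
  α_3 = 3: Horner steps 1 → 11 → 10, so m(3) = 10.
  α_4 = 1: Horner steps 1 → 9 → 12, so m(1) = 12.
  α_5 = 6: Horner steps 1 → 1 → 9, so m(6) = 9.
  α_6 = 4: Horner steps 1 → 12 → 12, so m(4) = 12.
Codeword c = [4, 3, 10, 12, 9, 12] ∈ F_13^6.


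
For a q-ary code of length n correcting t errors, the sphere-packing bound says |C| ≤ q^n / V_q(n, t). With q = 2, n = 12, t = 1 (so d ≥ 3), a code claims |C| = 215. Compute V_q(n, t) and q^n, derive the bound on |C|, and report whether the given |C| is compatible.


V_q(n, t) = 13, q^n = 4096, Hamming bound = 315, |C| = 215 ≤ bound (satisfied).

Step 1: Compute V_q(n, t) = Σ_{j=0}^1 C(n, j) (q−1)^j.
  j = 0: C(12,0)·(1)^0 = 1·1 = 1.
  j = 1: C(12,1)·(1)^1 = 12·1 = 12.
  V_q(n, t) = 1 + 12 = 13.
Step 2: q^n = 2^12 = 4096.
Step 3: Hamming bound ⌊q^n / V_q(n,t)⌋ = ⌊4096/13⌋ = 315.
Step 4: Compare |C| = 215 to 315: satisfied.
The claimed |C| lies below the Hamming bound.


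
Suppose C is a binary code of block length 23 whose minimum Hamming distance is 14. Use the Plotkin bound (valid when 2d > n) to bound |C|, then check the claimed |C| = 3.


Plotkin bound M ≤ 4; given |C| = 3 ≤ bound (satisfied).

Check applicability: 2d = 28, n = 23.
2d − n = 5 > 0, so Plotkin applies.
Compute d/(2d−n) = 14/5 ≈ 2.8000.
⌊d/(2d−n)⌋ = 2.
Plotkin bound: M ≤ 2·2 = 4.
Given |C| = 3, check: satisfied.
This |C| is below the Plotkin bound.


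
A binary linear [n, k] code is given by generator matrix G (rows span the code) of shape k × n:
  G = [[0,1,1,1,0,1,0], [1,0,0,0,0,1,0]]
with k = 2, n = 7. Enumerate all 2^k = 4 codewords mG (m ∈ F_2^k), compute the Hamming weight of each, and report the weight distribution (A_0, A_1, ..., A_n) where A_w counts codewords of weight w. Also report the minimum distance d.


Weight distribution: A_0 = 1, A_2 = 1, A_4 = 2. Minimum distance d = 2.

Enumerate all 2^2 = 4 messages m ∈ F_2^2.
For each, compute codeword c = mG in F_2^7, then tally its weight.
  m = 00 → c = 0000000, weight = 0.
  m = 10 → c = 0111010, weight = 4.
  m = 01 → c = 1000010, weight = 2.
  m = 11 → c = 1111000, weight = 4.
Tally weights:
  weight 0: 1 codewords.
  weight 2: 1 codewords.
  weight 4: 2 codewords.
Minimum distance d = smallest w > 0 with A_w > 0 = 2.
Sanity: Σ A_w = 4 = 2^2 = 4 ✓.


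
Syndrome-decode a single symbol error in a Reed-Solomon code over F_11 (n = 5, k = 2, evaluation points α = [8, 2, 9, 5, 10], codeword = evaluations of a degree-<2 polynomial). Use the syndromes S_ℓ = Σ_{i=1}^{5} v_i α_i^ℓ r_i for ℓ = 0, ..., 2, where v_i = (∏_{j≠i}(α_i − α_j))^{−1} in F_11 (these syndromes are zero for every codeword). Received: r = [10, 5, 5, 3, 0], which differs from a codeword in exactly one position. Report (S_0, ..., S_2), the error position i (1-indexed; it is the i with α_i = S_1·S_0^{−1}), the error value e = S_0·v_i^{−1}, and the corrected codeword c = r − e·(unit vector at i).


S = (6, 1, 2), error at position 2, error magnitude e = 9, c = [10, 7, 5, 3, 0].

Step 1: column multipliers v_i = (∏_{j≠i}(α_i − α_j))^{−1} mod 11.
  i = 1 (α = 8): (8−2)(8−9)(8−5)(8−10) = 6·(−1)·3·(−2) = 36 ≡ 3, so v_1 = 3^{−1} = 4 (mod 11).
  i = 2 (α = 2): (2−8)(2−9)(2−5)(2−10) = (−6)·(−7)·(−3)·(−8) = 1008 ≡ 7, so v_2 = 7^{−1} = 8 (mod 11).
  i = 3 (α = 9): (9−8)(9−2)(9−5)(9−10) = 1·7·4·(−1) = −28 ≡ 5, so v_3 = 5^{−1} = 9 (mod 11).
  i = 4 (α = 5): (5−8)(5−2)(5−9)(5−10) = (−3)·3·(−4)·(−5) = −180 ≡ 7, so v_4 = 7^{−1} = 8 (mod 11).
  i = 5 (α = 10): (10−8)(10−2)(10−9)(10−5) = 2·8·1·5 = 80 ≡ 3, so v_5 = 3^{−1} = 4 (mod 11).
  v = [4, 8, 9, 8, 4].
Step 2: syndromes of r = [10, 5, 5, 3, 0] (all sums mod 11).
  S_0 = Σ v_i r_i = 4·10 + 8·5 + 9·5 + 8·3 + 4·0 = 149 ≡ 6.
  S_1 = Σ v_i α_i r_i = 4·8·10 + 8·2·5 + 9·9·5 + 8·5·3 + 4·10·0 = 925 ≡ 1.
  α_i^2 mod 11 = [9, 4, 4, 3, 1].
  S_2 = Σ v_i α_i^2 r_i = 4·9·10 + 8·4·5 + 9·4·5 + 8·3·3 + 4·1·0 = 772 ≡ 2.
  S = (6, 1, 2) ≠ 0, so r is not a codeword (an error is present).
Step 3: locate the error. For a single error e at position i, S_ℓ = v_i·e·α_i^ℓ, so α_err = S_1/S_0.
  S_0^{−1} = 6^{−1} = 2 (mod 11), so α_err = 1·2 = 2 ≡ 2 = α_2. Error position i = 2.
  Consistency check: S_2/S_1 = 2·1 = 2 ≡ 2 = α_err ✓ (single-error assumption holds).
Step 4: error magnitude e = S_0/v_2 = S_0·∏_{j≠2}(α_2 − α_j) = 6·7 = 42 ≡ 9 (mod 11).
Step 5: correct position 2: c_2 = r_2 − e = 5 − 9 ≡ 7 (mod 11). Hence c = [10, 7, 5, 3, 0].
  Check: interpolating c through the α_i gives m(x) = 6 + 6·x (degree < 2) with m(α_i) = c_i for every i, so c is indeed a codeword.


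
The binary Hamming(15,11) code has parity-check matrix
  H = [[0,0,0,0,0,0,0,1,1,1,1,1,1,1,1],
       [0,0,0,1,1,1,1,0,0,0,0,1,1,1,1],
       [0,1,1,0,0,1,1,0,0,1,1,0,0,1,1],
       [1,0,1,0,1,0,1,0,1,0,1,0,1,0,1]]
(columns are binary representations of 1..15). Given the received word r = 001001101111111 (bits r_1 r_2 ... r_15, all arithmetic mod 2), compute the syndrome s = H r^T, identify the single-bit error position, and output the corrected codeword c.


s = (1, 0, 1, 0)^T, error position = 10, corrected codeword c = 001001101011111

Compute s = H r^T mod 2 one row at a time:
  s_1 = 0 + 1 + 1 + 1 + 1 + 1 + 1 + 1 = 7 ≡ 1 (mod 2).
  s_2 = 0 + 0 + 1 + 1 + 1 + 1 + 1 + 1 = 6 ≡ 0 (mod 2).
  s_3 = 0 + 1 + 1 + 1 + 1 + 1 + 1 + 1 = 7 ≡ 1 (mod 2).
  s_4 = 0 + 1 + 0 + 1 + 1 + 1 + 1 + 1 = 6 ≡ 0 (mod 2).
s = (1, 0, 1, 0)^T — this equals column 10 of H (binary 1010), so error is at position 10.
Correct: flip bit 10 of r = 001001101111111 to get c = 001001101011111.


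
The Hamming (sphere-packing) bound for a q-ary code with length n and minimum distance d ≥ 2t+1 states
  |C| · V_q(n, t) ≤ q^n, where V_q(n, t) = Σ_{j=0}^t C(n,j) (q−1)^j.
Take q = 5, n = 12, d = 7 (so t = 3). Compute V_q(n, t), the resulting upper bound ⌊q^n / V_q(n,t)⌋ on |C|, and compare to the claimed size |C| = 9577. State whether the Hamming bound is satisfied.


V_q(n, t) = 15185, q^n = 244140625, Hamming bound = 16077, |C| = 9577 ≤ bound (satisfied).

Step 1: Compute V_q(n, t) = Σ_{j=0}^3 C(n, j) (q−1)^j.
  j = 0: C(12,0)·(4)^0 = 1·1 = 1.
  j = 1: C(12,1)·(4)^1 = 12·4 = 48.
  j = 2: C(12,2)·(4)^2 = 66·16 = 1056.
  j = 3: C(12,3)·(4)^3 = 220·64 = 14080.
  V_q(n, t) = 1 + 48 + 1056 + 14080 = 15185.
Step 2: q^n = 5^12 = 244140625.
Step 3: Hamming bound ⌊q^n / V_q(n,t)⌋ = ⌊244140625/15185⌋ = 16077.
Step 4: Compare |C| = 9577 to 16077: satisfied.
The claimed |C| lies below the Hamming bound.


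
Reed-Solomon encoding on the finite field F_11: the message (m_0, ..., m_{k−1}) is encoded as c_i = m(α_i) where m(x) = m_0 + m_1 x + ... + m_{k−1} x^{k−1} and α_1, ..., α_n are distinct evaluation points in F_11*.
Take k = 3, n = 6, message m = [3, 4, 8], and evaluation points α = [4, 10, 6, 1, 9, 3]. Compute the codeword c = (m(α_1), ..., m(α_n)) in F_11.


c = [4, 7, 7, 4, 5, 10]

Message polynomial: m(x) = 3 + 4·x + 8·x^2 (mod 11).
For each evaluation point α_i, compute m(α_i) mod 11:
  α_1 = 4: Horner steps 8 → 3 → 4, so m(4) = 4.
  α_2 = 10: Horner steps 8 → 7 → 7, so m(10) = 7.
  α_3 = 6: Horner steps 8 → 8 → 7, so m(6) = 7.
  α_4 = 1: Horner steps 8 → 1 → 4, so m(1) = 4.
  α_5 = 9: Horner steps 8 → 10 → 5, so m(9) = 5.
  α_6 = 3: Horner steps 8 → 6 → 10, so m(3) = 10.
Codeword c = [4, 7, 7, 4, 5, 10] ∈ F_11^6.


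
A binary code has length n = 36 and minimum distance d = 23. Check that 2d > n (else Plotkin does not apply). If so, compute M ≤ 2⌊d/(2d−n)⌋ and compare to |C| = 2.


Plotkin bound M ≤ 4; given |C| = 2 ≤ bound (satisfied).

Check applicability: 2d = 46, n = 36.
2d − n = 10 > 0, so Plotkin applies.
Compute d/(2d−n) = 23/10 ≈ 2.3000.
⌊d/(2d−n)⌋ = 2.
Plotkin bound: M ≤ 2·2 = 4.
Given |C| = 2, check: satisfied.
This |C| is below the Plotkin bound.


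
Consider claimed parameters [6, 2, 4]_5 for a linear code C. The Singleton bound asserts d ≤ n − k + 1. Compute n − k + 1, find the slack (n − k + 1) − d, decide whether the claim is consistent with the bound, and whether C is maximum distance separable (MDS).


Singleton RHS = n − k + 1 = 5, slack = 1, bound satisfied, not MDS.

Singleton bound: d ≤ n − k + 1.
Here n = 6, k = 2, so n − k + 1 = 5.
Given d = 4, check d ≤ 5: YES.
Slack = (n − k + 1) − d = 1.
The code is NOT MDS (slack = 1 > 0).
Description: the claimed parameters are [6, 2, 4]_5; such a code would be non-MDS.


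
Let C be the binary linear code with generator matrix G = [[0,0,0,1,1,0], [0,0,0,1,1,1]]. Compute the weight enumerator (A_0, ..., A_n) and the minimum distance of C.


Weight distribution: A_0 = 1, A_1 = 1, A_2 = 1, A_3 = 1. Minimum distance d = 1.

Enumerate all 2^2 = 4 messages m ∈ F_2^2.
For each, compute codeword c = mG in F_2^6, then tally its weight.
  m = 00 → c = 000000, weight = 0.
  m = 10 → c = 000110, weight = 2.
  m = 01 → c = 000111, weight = 3.
  m = 11 → c = 000001, weight = 1.
Tally weights:
  weight 0: 1 codewords.
  weight 1: 1 codewords.
  weight 2: 1 codewords.
  weight 3: 1 codewords.
Minimum distance d = smallest w > 0 with A_w > 0 = 1.
Sanity: Σ A_w = 4 = 2^2 = 4 ✓.


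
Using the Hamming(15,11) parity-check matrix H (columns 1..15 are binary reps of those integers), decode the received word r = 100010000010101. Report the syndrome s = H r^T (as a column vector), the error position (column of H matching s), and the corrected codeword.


s = (1, 1, 0, 1)^T, error position = 13, corrected codeword c = 100010000010001

Compute s = H r^T mod 2 one row at a time:
  s_1 = 0 + 0 + 0 + 1 + 0 + 1 + 0 + 1 = 3 ≡ 1 (mod 2).
  s_2 = 0 + 1 + 0 + 0 + 0 + 1 + 0 + 1 = 3 ≡ 1 (mod 2).
  s_3 = 0 + 0 + 0 + 0 + 0 + 1 + 0 + 1 = 2 ≡ 0 (mod 2).
  s_4 = 1 + 0 + 1 + 0 + 0 + 1 + 1 + 1 = 5 ≡ 1 (mod 2).
s = (1, 1, 0, 1)^T — this equals column 13 of H (binary 1101), so error is at position 13.
Correct: flip bit 13 of r = 100010000010101 to get c = 100010000010001.


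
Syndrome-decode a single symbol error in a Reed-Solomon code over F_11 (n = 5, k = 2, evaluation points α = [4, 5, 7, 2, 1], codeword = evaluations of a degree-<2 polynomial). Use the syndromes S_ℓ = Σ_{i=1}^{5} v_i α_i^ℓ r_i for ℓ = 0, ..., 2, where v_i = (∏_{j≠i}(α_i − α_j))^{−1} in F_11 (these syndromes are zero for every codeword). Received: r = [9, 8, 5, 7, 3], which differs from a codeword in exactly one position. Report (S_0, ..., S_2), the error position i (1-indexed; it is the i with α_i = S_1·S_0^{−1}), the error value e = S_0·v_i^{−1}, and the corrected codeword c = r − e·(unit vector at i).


S = (7, 6, 2), error at position 1, error magnitude e = 5, c = [4, 8, 5, 7, 3].

Step 1: column multipliers v_i = (∏_{j≠i}(α_i − α_j))^{−1} mod 11.
  i = 1 (α = 4): (4−5)(4−7)(4−2)(4−1) = (−1)·(−3)·2·3 = 18 ≡ 7, so v_1 = 7^{−1} = 8 (mod 11).
  i = 2 (α = 5): (5−4)(5−7)(5−2)(5−1) = 1·(−2)·3·4 = −24 ≡ 9, so v_2 = 9^{−1} = 5 (mod 11).
  i = 3 (α = 7): (7−4)(7−5)(7−2)(7−1) = 3·2·5·6 = 180 ≡ 4, so v_3 = 4^{−1} = 3 (mod 11).
  i = 4 (α = 2): (2−4)(2−5)(2−7)(2−1) = (−2)·(−3)·(−5)·1 = −30 ≡ 3, so v_4 = 3^{−1} = 4 (mod 11).
  i = 5 (α = 1): (1−4)(1−5)(1−7)(1−2) = (−3)·(−4)·(−6)·(−1) = 72 ≡ 6, so v_5 = 6^{−1} = 2 (mod 11).
  v = [8, 5, 3, 4, 2].
Step 2: syndromes of r = [9, 8, 5, 7, 3] (all sums mod 11).
  S_0 = Σ v_i r_i = 8·9 + 5·8 + 3·5 + 4·7 + 2·3 = 161 ≡ 7.
  S_1 = Σ v_i α_i r_i = 8·4·9 + 5·5·8 + 3·7·5 + 4·2·7 + 2·1·3 = 655 ≡ 6.
  α_i^2 mod 11 = [5, 3, 5, 4, 1].
  S_2 = Σ v_i α_i^2 r_i = 8·5·9 + 5·3·8 + 3·5·5 + 4·4·7 + 2·1·3 = 673 ≡ 2.
  S = (7, 6, 2) ≠ 0, so r is not a codeword (an error is present).
Step 3: locate the error. For a single error e at position i, S_ℓ = v_i·e·α_i^ℓ, so α_err = S_1/S_0.
  S_0^{−1} = 7^{−1} = 8 (mod 11), so α_err = 6·8 = 48 ≡ 4 = α_1. Error position i = 1.
  Consistency check: S_2/S_1 = 2·2 = 4 ≡ 4 = α_err ✓ (single-error assumption holds).
Step 4: error magnitude e = S_0/v_1 = S_0·∏_{j≠1}(α_1 − α_j) = 7·7 = 49 ≡ 5 (mod 11).
Step 5: correct position 1: c_1 = r_1 − e = 9 − 5 ≡ 4 (mod 11). Hence c = [4, 8, 5, 7, 3].
  Check: interpolating c through the α_i gives m(x) = 10 + 4·x (degree < 2) with m(α_i) = c_i for every i, so c is indeed a codeword.


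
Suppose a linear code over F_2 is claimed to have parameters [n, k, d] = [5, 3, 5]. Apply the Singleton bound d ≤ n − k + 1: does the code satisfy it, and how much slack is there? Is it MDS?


Singleton RHS = n − k + 1 = 3, slack = -2, bound violated (no such code; not MDS).

Singleton bound: d ≤ n − k + 1.
Here n = 5, k = 3, so n − k + 1 = 3.
Given d = 5, check d ≤ 3: NO.
Slack = (n − k + 1) − d = -2.
The slack is negative: d = 5 exceeds n − k + 1 = 3 by 2, so the Singleton bound is violated and no linear [5, 3, 5]_2 code can exist. In particular it is not MDS (MDS requires d = n − k + 1 exactly).
Description: the claimed parameters are [5, 3, 5]_2; such a code would be impossible (violates the Singleton bound).


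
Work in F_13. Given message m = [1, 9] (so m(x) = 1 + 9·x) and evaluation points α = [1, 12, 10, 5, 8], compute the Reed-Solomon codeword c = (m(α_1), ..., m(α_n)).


c = [10, 5, 0, 7, 8]

Message polynomial: m(x) = 1 + 9·x (mod 13).
For each evaluation point α_i, compute m(α_i) mod 13:
  α_1 = 1: Horner steps 9 → 10, so m(1) = 10.
  α_2 = 12: Horner steps 9 → 5, so m(12) = 5.
  α_3 = 10: Horner steps 9 → 0, so m(10) = 0.
  α_4 = 5: Horner steps 9 → 7, so m(5) = 7.
  α_5 = 8: Horner steps 9 → 8, so m(8) = 8.
Codeword c = [10, 5, 0, 7, 8] ∈ F_13^5.


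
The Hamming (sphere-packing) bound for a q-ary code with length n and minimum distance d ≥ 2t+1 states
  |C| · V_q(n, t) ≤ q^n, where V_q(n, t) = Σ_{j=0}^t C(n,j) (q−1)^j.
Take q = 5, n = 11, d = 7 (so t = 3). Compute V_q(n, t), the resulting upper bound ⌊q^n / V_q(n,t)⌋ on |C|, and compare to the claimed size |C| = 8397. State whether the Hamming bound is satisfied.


V_q(n, t) = 11485, q^n = 48828125, Hamming bound = 4251, |C| = 8397 > bound (violated).

Step 1: Compute V_q(n, t) = Σ_{j=0}^3 C(n, j) (q−1)^j.
  j = 0: C(11,0)·(4)^0 = 1·1 = 1.
  j = 1: C(11,1)·(4)^1 = 11·4 = 44.
  j = 2: C(11,2)·(4)^2 = 55·16 = 880.
  j = 3: C(11,3)·(4)^3 = 165·64 = 10560.
  V_q(n, t) = 1 + 44 + 880 + 10560 = 11485.
Step 2: q^n = 5^11 = 48828125.
Step 3: Hamming bound ⌊q^n / V_q(n,t)⌋ = ⌊48828125/11485⌋ = 4251.
Step 4: Compare |C| = 8397 to 4251: violated.
The claimed |C| lies above the Hamming bound, so no 5-ary code of length 11 with d ≥ 7 can have 8397 codewords.


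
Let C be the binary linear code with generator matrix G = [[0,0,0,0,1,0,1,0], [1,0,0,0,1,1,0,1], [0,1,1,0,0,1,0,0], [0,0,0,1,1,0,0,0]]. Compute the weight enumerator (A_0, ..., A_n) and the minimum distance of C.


Weight distribution: A_0 = 1, A_2 = 3, A_3 = 1, A_4 = 3, A_5 = 6, A_6 = 1, A_7 = 1. Minimum distance d = 2.

Enumerate all 2^4 = 16 messages m ∈ F_2^4.
For each, compute codeword c = mG in F_2^8, then tally its weight.
  m = 0000 → c = 00000000, weight = 0.
  m = 1000 → c = 00001010, weight = 2.
  m = 0100 → c = 10001101, weight = 4.
  m = 1100 → c = 10000111, weight = 4.
  m = 0010 → c = 01100100, weight = 3.
  m = 1010 → c = 01101110, weight = 5.
  m = 0110 → c = 11101001, weight = 5.
  m = 1110 → c = 11100011, weight = 5.
  m = 0001 → c = 00011000, weight = 2.
  m = 1001 → c = 00010010, weight = 2.
  m = 0101 → c = 10010101, weight = 4.
  m = 1101 → c = 10011111, weight = 6.
  m = 0011 → c = 01111100, weight = 5.
  m = 1011 → c = 01110110, weight = 5.
  m = 0111 → c = 11110001, weight = 5.
  m = 1111 → c = 11111011, weight = 7.
Tally weights:
  weight 0: 1 codewords.
  weight 2: 3 codewords.
  weight 3: 1 codewords.
  weight 4: 3 codewords.
  weight 5: 6 codewords.
  weight 6: 1 codewords.
  weight 7: 1 codewords.
Minimum distance d = smallest w > 0 with A_w > 0 = 2.
Sanity: Σ A_w = 16 = 2^4 = 16 ✓.


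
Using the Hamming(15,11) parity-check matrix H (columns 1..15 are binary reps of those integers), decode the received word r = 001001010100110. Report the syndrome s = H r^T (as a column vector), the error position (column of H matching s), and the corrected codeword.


s = (0, 1, 0, 0)^T, error position = 4, corrected codeword c = 001101010100110

Compute s = H r^T mod 2 one row at a time:
  s_1 = 1 + 0 + 1 + 0 + 0 + 1 + 1 + 0 = 4 ≡ 0 (mod 2).
  s_2 = 0 + 0 + 1 + 0 + 0 + 1 + 1 + 0 = 3 ≡ 1 (mod 2).
  s_3 = 0 + 1 + 1 + 0 + 1 + 0 + 1 + 0 = 4 ≡ 0 (mod 2).
  s_4 = 0 + 1 + 0 + 0 + 0 + 0 + 1 + 0 = 2 ≡ 0 (mod 2).
s = (0, 1, 0, 0)^T — this equals column 4 of H (binary 0100), so error is at position 4.
Correct: flip bit 4 of r = 001001010100110 to get c = 001101010100110.


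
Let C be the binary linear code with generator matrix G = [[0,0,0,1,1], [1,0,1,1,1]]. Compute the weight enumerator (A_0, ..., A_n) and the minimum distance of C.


Weight distribution: A_0 = 1, A_2 = 2, A_4 = 1. Minimum distance d = 2.

Enumerate all 2^2 = 4 messages m ∈ F_2^2.
For each, compute codeword c = mG in F_2^5, then tally its weight.
  m = 00 → c = 00000, weight = 0.
  m = 10 → c = 00011, weight = 2.
  m = 01 → c = 10111, weight = 4.
  m = 11 → c = 10100, weight = 2.
Tally weights:
  weight 0: 1 codewords.
  weight 2: 2 codewords.
  weight 4: 1 codewords.
Minimum distance d = smallest w > 0 with A_w > 0 = 2.
Sanity: Σ A_w = 4 = 2^2 = 4 ✓.


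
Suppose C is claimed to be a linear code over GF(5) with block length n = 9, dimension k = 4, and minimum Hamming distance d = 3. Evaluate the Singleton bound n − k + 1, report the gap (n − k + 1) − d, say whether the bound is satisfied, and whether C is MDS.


Singleton RHS = n − k + 1 = 6, slack = 3, bound satisfied, not MDS.

Singleton bound: d ≤ n − k + 1.
Here n = 9, k = 4, so n − k + 1 = 6.
Given d = 3, check d ≤ 6: YES.
Slack = (n − k + 1) − d = 3.
The code is NOT MDS (slack = 3 > 0).
Description: the claimed parameters are [9, 4, 3]_5; such a code would be non-MDS.


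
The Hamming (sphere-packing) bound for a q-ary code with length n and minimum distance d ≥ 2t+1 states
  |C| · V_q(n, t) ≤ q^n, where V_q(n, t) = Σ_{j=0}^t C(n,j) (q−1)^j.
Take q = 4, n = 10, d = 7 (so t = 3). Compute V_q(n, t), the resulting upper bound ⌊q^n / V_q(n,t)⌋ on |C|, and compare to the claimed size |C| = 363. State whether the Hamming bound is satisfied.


V_q(n, t) = 3676, q^n = 1048576, Hamming bound = 285, |C| = 363 > bound (violated).

Step 1: Compute V_q(n, t) = Σ_{j=0}^3 C(n, j) (q−1)^j.
  j = 0: C(10,0)·(3)^0 = 1·1 = 1.
  j = 1: C(10,1)·(3)^1 = 10·3 = 30.
  j = 2: C(10,2)·(3)^2 = 45·9 = 405.
  j = 3: C(10,3)·(3)^3 = 120·27 = 3240.
  V_q(n, t) = 1 + 30 + 405 + 3240 = 3676.
Step 2: q^n = 4^10 = 1048576.
Step 3: Hamming bound ⌊q^n / V_q(n,t)⌋ = ⌊1048576/3676⌋ = 285.
Step 4: Compare |C| = 363 to 285: violated.
The claimed |C| lies above the Hamming bound, so no 4-ary code of length 10 with d ≥ 7 can have 363 codewords.


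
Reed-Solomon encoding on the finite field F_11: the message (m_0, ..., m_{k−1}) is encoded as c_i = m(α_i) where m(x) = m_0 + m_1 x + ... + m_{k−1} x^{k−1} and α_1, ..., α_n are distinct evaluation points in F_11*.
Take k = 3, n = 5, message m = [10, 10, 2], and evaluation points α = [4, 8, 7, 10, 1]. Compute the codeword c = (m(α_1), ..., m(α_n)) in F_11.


c = [5, 9, 2, 2, 0]

Message polynomial: m(x) = 10 + 10·x + 2·x^2 (mod 11).
For each evaluation point α_i, compute m(α_i) mod 11:
  α_1 = 4: Horner steps 2 → 7 → 5, so m(4) = 5.
  α_2 = 8: Horner steps 2 → 4 → 9, so m(8) = 9.
  α_3 = 7: Horner steps 2 → 2 → 2, so m(7) = 2.
  α_4 = 10: Horner steps 2 → 8 → 2, so m(10) = 2.
  α_5 = 1: Horner steps 2 → 1 → 0, so m(1) = 0.
Codeword c = [5, 9, 2, 2, 0] ∈ F_11^5.


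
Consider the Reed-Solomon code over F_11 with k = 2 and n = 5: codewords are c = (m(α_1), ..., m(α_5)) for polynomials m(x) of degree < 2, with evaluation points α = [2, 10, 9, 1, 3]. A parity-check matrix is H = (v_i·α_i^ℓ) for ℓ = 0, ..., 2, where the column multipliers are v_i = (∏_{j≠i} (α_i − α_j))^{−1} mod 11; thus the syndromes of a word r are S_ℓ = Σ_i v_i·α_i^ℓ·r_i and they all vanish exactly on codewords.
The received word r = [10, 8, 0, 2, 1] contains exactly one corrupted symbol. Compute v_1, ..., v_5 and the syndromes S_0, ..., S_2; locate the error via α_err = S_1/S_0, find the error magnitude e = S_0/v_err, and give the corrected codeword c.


S = (7, 10, 8), error at position 5, error magnitude e = 5, c = [10, 8, 0, 2, 7].

Step 1: column multipliers v_i = (∏_{j≠i}(α_i − α_j))^{−1} mod 11.
  i = 1 (α = 2): (2−10)(2−9)(2−1)(2−3) = (−8)·(−7)·1·(−1) = −56 ≡ 10, so v_1 = 10^{−1} = 10 (mod 11).
  i = 2 (α = 10): (10−2)(10−9)(10−1)(10−3) = 8·1·9·7 = 504 ≡ 9, so v_2 = 9^{−1} = 5 (mod 11).
  i = 3 (α = 9): (9−2)(9−10)(9−1)(9−3) = 7·(−1)·8·6 = −336 ≡ 5, so v_3 = 5^{−1} = 9 (mod 11).
  i = 4 (α = 1): (1−2)(1−10)(1−9)(1−3) = (−1)·(−9)·(−8)·(−2) = 144 ≡ 1, so v_4 = 1^{−1} = 1 (mod 11).
  i = 5 (α = 3): (3−2)(3−10)(3−9)(3−1) = 1·(−7)·(−6)·2 = 84 ≡ 7, so v_5 = 7^{−1} = 8 (mod 11).
  v = [10, 5, 9, 1, 8].
Step 2: syndromes of r = [10, 8, 0, 2, 1] (all sums mod 11).
  S_0 = Σ v_i r_i = 10·10 + 5·8 + 9·0 + 1·2 + 8·1 = 150 ≡ 7.
  S_1 = Σ v_i α_i r_i = 10·2·10 + 5·10·8 + 9·9·0 + 1·1·2 + 8·3·1 = 626 ≡ 10.
  α_i^2 mod 11 = [4, 1, 4, 1, 9].
  S_2 = Σ v_i α_i^2 r_i = 10·4·10 + 5·1·8 + 9·4·0 + 1·1·2 + 8·9·1 = 514 ≡ 8.
  S = (7, 10, 8) ≠ 0, so r is not a codeword (an error is present).
Step 3: locate the error. For a single error e at position i, S_ℓ = v_i·e·α_i^ℓ, so α_err = S_1/S_0.
  S_0^{−1} = 7^{−1} = 8 (mod 11), so α_err = 10·8 = 80 ≡ 3 = α_5. Error position i = 5.
  Consistency check: S_2/S_1 = 8·10 = 80 ≡ 3 = α_err ✓ (single-error assumption holds).
Step 4: error magnitude e = S_0/v_5 = S_0·∏_{j≠5}(α_5 − α_j) = 7·7 = 49 ≡ 5 (mod 11).
Step 5: correct position 5: c_5 = r_5 − e = 1 − 5 ≡ 7 (mod 11). Hence c = [10, 8, 0, 2, 7].
  Check: interpolating c through the α_i gives m(x) = 5 + 8·x (degree < 2) with m(α_i) = c_i for every i, so c is indeed a codeword.


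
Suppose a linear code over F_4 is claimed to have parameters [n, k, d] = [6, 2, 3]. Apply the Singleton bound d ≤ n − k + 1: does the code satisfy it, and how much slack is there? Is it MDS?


Singleton RHS = n − k + 1 = 5, slack = 2, bound satisfied, not MDS.

Singleton bound: d ≤ n − k + 1.
Here n = 6, k = 2, so n − k + 1 = 5.
Given d = 3, check d ≤ 5: YES.
Slack = (n − k + 1) − d = 2.
The code is NOT MDS (slack = 2 > 0).
Description: the claimed parameters are [6, 2, 3]_4; such a code would be non-MDS.


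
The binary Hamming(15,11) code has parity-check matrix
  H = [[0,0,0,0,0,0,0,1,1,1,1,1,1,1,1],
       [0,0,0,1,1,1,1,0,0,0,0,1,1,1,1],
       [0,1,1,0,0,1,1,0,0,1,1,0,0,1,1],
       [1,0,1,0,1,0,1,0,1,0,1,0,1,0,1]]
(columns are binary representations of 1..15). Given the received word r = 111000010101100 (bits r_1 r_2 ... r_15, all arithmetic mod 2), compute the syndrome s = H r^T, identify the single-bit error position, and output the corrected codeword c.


s = (0, 0, 1, 1)^T, error position = 3, corrected codeword c = 110000010101100

Compute s = H r^T mod 2 one row at a time:
  s_1 = 1 + 0 + 1 + 0 + 1 + 1 + 0 + 0 = 4 ≡ 0 (mod 2).
  s_2 = 0 + 0 + 0 + 0 + 1 + 1 + 0 + 0 = 2 ≡ 0 (mod 2).
  s_3 = 1 + 1 + 0 + 0 + 1 + 0 + 0 + 0 = 3 ≡ 1 (mod 2).
  s_4 = 1 + 1 + 0 + 0 + 0 + 0 + 1 + 0 = 3 ≡ 1 (mod 2).
s = (0, 0, 1, 1)^T — this equals column 3 of H (binary 0011), so error is at position 3.
Correct: flip bit 3 of r = 111000010101100 to get c = 110000010101100.


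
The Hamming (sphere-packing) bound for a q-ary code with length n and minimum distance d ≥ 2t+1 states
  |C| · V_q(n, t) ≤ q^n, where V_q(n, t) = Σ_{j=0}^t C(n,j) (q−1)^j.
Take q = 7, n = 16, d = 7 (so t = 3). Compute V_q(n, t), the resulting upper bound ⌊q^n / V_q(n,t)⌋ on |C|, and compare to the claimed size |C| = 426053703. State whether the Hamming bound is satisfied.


V_q(n, t) = 125377, q^n = 33232930569601, Hamming bound = 265064011, |C| = 426053703 > bound (violated).

Step 1: Compute V_q(n, t) = Σ_{j=0}^3 C(n, j) (q−1)^j.
  j = 0: C(16,0)·(6)^0 = 1·1 = 1.
  j = 1: C(16,1)·(6)^1 = 16·6 = 96.
  j = 2: C(16,2)·(6)^2 = 120·36 = 4320.
  j = 3: C(16,3)·(6)^3 = 560·216 = 120960.
  V_q(n, t) = 1 + 96 + 4320 + 120960 = 125377.
Step 2: q^n = 7^16 = 33232930569601.
Step 3: Hamming bound ⌊q^n / V_q(n,t)⌋ = ⌊33232930569601/125377⌋ = 265064011.
Step 4: Compare |C| = 426053703 to 265064011: violated.
The claimed |C| lies above the Hamming bound, so no 7-ary code of length 16 with d ≥ 7 can have 426053703 codewords.


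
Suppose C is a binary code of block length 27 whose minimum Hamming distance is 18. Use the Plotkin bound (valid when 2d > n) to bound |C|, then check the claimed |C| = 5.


Plotkin bound M ≤ 4; given |C| = 5 > bound (violated).

Check applicability: 2d = 36, n = 27.
2d − n = 9 > 0, so Plotkin applies.
Compute d/(2d−n) = 18/9 ≈ 2.0000.
⌊d/(2d−n)⌋ = 2.
Plotkin bound: M ≤ 2·2 = 4.
Given |C| = 5, check: VIOLATED.
This |C| is above the Plotkin bound, so no binary code with n = 27, d = 18 and 5 codewords exists.


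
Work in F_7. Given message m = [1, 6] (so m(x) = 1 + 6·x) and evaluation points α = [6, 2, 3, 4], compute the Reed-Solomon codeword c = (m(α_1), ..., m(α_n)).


c = [2, 6, 5, 4]

Message polynomial: m(x) = 1 + 6·x (mod 7).
For each evaluation point α_i, compute m(α_i) mod 7:
  α_1 = 6: Horner steps 6 → 2, so m(6) = 2.
  α_2 = 2: Horner steps 6 → 6, so m(2) = 6.
  α_3 = 3: Horner steps 6 → 5, so m(3) = 5.
  α_4 = 4: Horner steps 6 → 4, so m(4) = 4.
Codeword c = [2, 6, 5, 4] ∈ F_7^4.


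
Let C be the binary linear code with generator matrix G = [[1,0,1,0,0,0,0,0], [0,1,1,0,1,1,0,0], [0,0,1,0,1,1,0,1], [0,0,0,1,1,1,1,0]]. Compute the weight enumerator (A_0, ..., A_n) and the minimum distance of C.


Weight distribution: A_0 = 1, A_2 = 2, A_4 = 10, A_6 = 2, A_8 = 1. Minimum distance d = 2.

Enumerate all 2^4 = 16 messages m ∈ F_2^4.
For each, compute codeword c = mG in F_2^8, then tally its weight.
  m = 0000 → c = 00000000, weight = 0.
  m = 1000 → c = 10100000, weight = 2.
  m = 0100 → c = 01101100, weight = 4.
  m = 1100 → c = 11001100, weight = 4.
  m = 0010 → c = 00101101, weight = 4.
  m = 1010 → c = 10001101, weight = 4.
  m = 0110 → c = 01000001, weight = 2.
  m = 1110 → c = 11100001, weight = 4.
  m = 0001 → c = 00011110, weight = 4.
  m = 1001 → c = 10111110, weight = 6.
  m = 0101 → c = 01110010, weight = 4.
  m = 1101 → c = 11010010, weight = 4.
  m = 0011 → c = 00110011, weight = 4.
  m = 1011 → c = 10010011, weight = 4.
  m = 0111 → c = 01011111, weight = 6.
  m = 1111 → c = 11111111, weight = 8.
Tally weights:
  weight 0: 1 codewords.
  weight 2: 2 codewords.
  weight 4: 10 codewords.
  weight 6: 2 codewords.
  weight 8: 1 codewords.
Minimum distance d = smallest w > 0 with A_w > 0 = 2.
Sanity: Σ A_w = 16 = 2^4 = 16 ✓.
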